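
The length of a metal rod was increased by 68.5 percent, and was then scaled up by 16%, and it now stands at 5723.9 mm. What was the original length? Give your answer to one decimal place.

2928.4 mm

The overall multiplier applied was 1.685 × 1.16 = 1.9546.
So the original length was 5723.9 ÷ 1.9546 ≈ 2928.4 mm.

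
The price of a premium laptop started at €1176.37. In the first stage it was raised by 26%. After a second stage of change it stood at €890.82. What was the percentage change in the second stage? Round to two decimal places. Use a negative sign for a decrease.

-39.90%

After the first stage: €1176.37 × 1.26 = €1482.2262.
Second-stage multiplier: €890.82 ÷ €1482.2262 ≈ 0.601001.
That is a change of -39.90%.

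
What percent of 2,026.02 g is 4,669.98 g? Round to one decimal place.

4,669.98 g ÷ 2,026.02 g ≈ 230.5%.

230.5%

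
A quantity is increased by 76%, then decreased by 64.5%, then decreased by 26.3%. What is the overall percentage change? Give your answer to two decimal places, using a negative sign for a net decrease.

-53.95%

The combined multiplier is 1.76 × 0.355 × 0.737 = 0.4604776.
That corresponds to a decrease of 53.95%.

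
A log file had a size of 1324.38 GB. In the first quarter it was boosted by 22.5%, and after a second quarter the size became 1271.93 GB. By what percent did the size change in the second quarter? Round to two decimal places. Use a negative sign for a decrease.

After the first quarter: 1324.38 × 1.225 = 1622.3655.
Second-quarter multiplier: 1271.93 ÷ 1622.3655 ≈ 0.783997.
That is a change of -21.60%.

-21.60%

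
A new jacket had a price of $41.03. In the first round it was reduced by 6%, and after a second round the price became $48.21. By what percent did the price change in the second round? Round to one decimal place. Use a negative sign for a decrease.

After the first round: $41.03 × 0.94 = $38.5682.
Second-round multiplier: $48.21 ÷ $38.5682 ≈ 1.24999.
That is a change of 25.0%.

25.0%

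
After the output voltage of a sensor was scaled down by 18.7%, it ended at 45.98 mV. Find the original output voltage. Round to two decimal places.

56.56 mV

The overall multiplier applied was 0.813.
So the original output voltage was 45.98 ÷ 0.813 ≈ 56.56 mV.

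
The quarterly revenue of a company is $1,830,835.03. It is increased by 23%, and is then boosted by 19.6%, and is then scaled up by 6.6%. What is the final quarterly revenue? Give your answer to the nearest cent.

$2,871,062.91

Each change multiplies by a factor: 1.23 × 1.196 × 1.066 = 1.56817128.
$1,830,835.03 × 1.56817128 = $2871062.9124639384 ≈ $2,871,062.91.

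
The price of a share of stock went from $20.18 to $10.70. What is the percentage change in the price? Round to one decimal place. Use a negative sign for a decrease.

-47.0%

Change: $10.70 − $20.18 = -$9.48.
Relative to the original: -$9.48 ÷ $20.18 ≈ -47.0%.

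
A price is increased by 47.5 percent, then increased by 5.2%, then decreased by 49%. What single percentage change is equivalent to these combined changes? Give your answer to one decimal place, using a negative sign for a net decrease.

A 47.5% increase multiplies by 1.475.
Then a 5.2% increase: 1.475 × 1.052 = 1.5517.
Then a 49% decrease: 1.5517 × 0.51 = 0.791367.
Overall factor 0.791367, i.e. -20.9%.

-20.9%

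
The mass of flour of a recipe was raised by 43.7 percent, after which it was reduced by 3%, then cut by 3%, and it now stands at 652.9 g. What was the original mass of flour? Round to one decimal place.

Undoing the 3% decrease: 652.9 ÷ 0.97 ≈ 673.092784.
Undoing the 3% decrease: 673.092784 ÷ 0.97 ≈ 693.910087.
Undoing the 43.7% increase: 693.910087 ÷ 1.437 ≈ 482.9 g.

482.9 g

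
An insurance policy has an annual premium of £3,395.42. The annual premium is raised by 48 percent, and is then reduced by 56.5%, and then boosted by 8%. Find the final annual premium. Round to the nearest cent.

Each change multiplies by a factor: 1.48 × 0.435 × 1.08 = 0.695304.
£3,395.42 × 0.695304 = £2360.84910768 ≈ £2,360.85.

£2,360.85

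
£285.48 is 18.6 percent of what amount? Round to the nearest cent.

£1534.84

£285.48 ÷ 0.186 ≈ £1534.84.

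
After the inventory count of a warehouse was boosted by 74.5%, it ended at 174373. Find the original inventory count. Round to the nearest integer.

The overall multiplier applied was 1.745.
So the original inventory count was 174373 ÷ 1.745 ≈ 99927.

99927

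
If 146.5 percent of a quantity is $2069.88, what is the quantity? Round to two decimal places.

$1412.89

$2069.88 ÷ 1.465 ≈ $1412.89.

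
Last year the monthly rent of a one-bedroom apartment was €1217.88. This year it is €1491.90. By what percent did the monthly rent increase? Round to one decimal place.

22.5%

Change: €1491.90 − €1217.88 = €274.02.
Relative to the original: €274.02 ÷ €1217.88 ≈ 22.5%.
So the monthly rent increased by 22.5%.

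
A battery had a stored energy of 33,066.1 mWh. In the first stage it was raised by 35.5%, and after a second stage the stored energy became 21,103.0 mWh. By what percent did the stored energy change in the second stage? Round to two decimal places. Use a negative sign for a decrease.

-52.90%

After the first stage: 33,066.1 × 1.355 = 44804.5655.
Second-stage multiplier: 21,103.0 ÷ 44804.5655 ≈ 0.471001.
That is a change of -52.90%.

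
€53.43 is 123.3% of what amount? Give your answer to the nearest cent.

€43.33

€53.43 ÷ 1.233 ≈ €43.33.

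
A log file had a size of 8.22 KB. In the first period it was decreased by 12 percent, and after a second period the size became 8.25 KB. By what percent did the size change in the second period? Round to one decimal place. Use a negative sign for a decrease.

14.1%

After the first period: 8.22 × 0.88 = 7.2336.
Second-period multiplier: 8.25 ÷ 7.2336 ≈ 1.14051.
That is a change of 14.1%.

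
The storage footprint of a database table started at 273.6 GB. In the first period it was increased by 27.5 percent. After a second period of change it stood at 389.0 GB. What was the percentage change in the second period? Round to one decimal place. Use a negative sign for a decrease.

After the first period: 273.6 × 1.275 = 348.84.
Second-period multiplier: 389.0 ÷ 348.84 ≈ 1.11512.
That is a change of 11.5%.

11.5%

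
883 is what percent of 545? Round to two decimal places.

162.02%

883 ÷ 545 ≈ 162.02%.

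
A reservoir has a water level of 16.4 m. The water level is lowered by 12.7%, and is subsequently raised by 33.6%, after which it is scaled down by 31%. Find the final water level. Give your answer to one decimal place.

Apply the 12.7% decrease: 16.4 × 0.873 = 14.3172.
Apply the 33.6% increase: 14.3172 × 1.336 = 19.1277792.
31% decrease: 19.1277792 × 0.69 = 13.198167648 ≈ 13.2.

13.2 m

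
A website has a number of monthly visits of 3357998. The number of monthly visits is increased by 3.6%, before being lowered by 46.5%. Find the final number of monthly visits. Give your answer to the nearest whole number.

1861204

Each change multiplies by a factor: 1.036 × 0.535 = 0.55426.
3357998 × 0.55426 = 1861203.97148 ≈ 1861204.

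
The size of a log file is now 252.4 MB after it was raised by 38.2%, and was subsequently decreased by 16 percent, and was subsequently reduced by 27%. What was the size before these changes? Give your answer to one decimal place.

The overall multiplier applied was 1.382 × 0.84 × 0.73 = 0.8474424.
So the original size was 252.4 ÷ 0.8474424 ≈ 297.8 MB.

297.8 MB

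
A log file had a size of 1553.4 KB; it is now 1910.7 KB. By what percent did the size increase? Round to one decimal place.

23.0%

Change: 1910.7 − 1553.4 = 357.3.
Relative to the original: 357.3 ÷ 1553.4 ≈ 23.0%.
So the size increased by 23.0%.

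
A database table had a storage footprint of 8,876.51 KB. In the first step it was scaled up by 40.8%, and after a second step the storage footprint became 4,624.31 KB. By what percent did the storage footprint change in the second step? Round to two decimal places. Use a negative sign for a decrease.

-63.00%

After the first step: 8,876.51 × 1.408 = 12498.12608.
Second-step multiplier: 4,624.31 ÷ 12498.12608 ≈ 0.37.
That is a change of -63.00%.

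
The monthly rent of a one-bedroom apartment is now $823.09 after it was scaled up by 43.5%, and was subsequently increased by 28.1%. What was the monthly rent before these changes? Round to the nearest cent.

The overall multiplier applied was 1.435 × 1.281 = 1.838235.
So the original monthly rent was $823.09 ÷ 1.838235 ≈ $447.76.

$447.76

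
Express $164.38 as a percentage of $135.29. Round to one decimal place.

$164.38 ÷ $135.29 ≈ 121.5%.

121.5%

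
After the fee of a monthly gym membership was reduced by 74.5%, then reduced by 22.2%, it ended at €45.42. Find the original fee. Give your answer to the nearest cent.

Undoing the 22.2% decrease: €45.42 ÷ 0.778 ≈ €58.380463.
Undoing the 74.5% decrease: €58.380463 ÷ 0.255 ≈ €228.94.

€228.94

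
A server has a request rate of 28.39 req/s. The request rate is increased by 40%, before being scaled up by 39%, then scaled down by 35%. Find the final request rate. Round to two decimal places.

35.91 req/s

Apply the 40% increase: 28.39 × 1.4 = 39.746.
39% increase: 39.746 × 1.39 = 55.24694.
35% decrease: 55.24694 × 0.65 = 35.910511 ≈ 35.91.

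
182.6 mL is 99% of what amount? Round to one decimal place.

184.4 mL

182.6 mL ÷ 0.99 ≈ 184.4 mL.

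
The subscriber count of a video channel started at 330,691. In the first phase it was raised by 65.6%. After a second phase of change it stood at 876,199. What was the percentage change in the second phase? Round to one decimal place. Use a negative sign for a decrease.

After the first phase: 330,691 × 1.656 = 547624.296.
Second-phase multiplier: 876,199 ÷ 547624.296 ≈ 1.6.
That is a change of 60.0%.

60.0%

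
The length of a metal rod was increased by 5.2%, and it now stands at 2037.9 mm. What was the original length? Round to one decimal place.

The overall multiplier applied was 1.052.
So the original length was 2037.9 ÷ 1.052 ≈ 1937.2 mm.

1937.2 mm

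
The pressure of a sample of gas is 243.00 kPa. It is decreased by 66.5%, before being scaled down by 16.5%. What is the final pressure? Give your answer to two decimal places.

Each change multiplies by a factor: 0.335 × 0.835 = 0.279725.
243.00 × 0.279725 = 67.973175 ≈ 67.97.

67.97 kPa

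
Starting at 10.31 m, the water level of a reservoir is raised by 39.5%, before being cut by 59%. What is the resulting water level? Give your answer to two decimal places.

39.5% increase: 10.31 × 1.395 = 14.38245.
Apply the 59% decrease: 14.38245 × 0.41 = 5.8968045 ≈ 5.90.

5.90 m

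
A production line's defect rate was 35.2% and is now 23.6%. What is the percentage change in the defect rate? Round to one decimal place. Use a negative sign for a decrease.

The change is 23.6 − 35.2 = -11.6 percentage points.
Relative to the original 35.2%, that is -11.6 ÷ 35.2 ≈ -33.0%.

-33.0%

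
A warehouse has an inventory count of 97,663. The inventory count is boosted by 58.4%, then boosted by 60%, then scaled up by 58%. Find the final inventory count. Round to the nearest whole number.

391,077

Each change multiplies by a factor: 1.584 × 1.6 × 1.58 = 4.004352.
97,663 × 4.004352 = 391077.029376 ≈ 391,077.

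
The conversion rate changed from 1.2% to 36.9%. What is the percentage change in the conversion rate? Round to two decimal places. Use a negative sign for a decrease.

2975.00%

The change is 36.9 − 1.2 = 35.7 percentage points.
Relative to the original 1.2%, that is 35.7 ÷ 1.2 = 2975.00%.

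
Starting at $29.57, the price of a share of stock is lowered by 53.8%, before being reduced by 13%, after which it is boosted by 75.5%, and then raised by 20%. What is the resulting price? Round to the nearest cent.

$25.03

53.8% decrease: $29.57 × 0.462 = $13.66134.
Apply the 13% decrease: $13.66134 × 0.87 = $11.8853658.
After the 75.5% increase: $11.8853658 × 1.755 = $20.858816979.
After the 20% increase: $20.858816979 × 1.2 = $25.0305803748 ≈ $25.03.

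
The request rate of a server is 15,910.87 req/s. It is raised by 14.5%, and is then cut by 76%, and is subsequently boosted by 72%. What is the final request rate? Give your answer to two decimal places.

Each change multiplies by a factor: 1.145 × 0.24 × 1.72 = 0.472656.
15,910.87 × 0.472656 = 7520.36817072 ≈ 7,520.37.

7,520.37 req/s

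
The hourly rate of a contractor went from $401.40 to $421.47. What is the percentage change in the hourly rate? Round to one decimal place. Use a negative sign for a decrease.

5.0%

Change: $421.47 − $401.40 = $20.07.
Relative to the original: $20.07 ÷ $401.40 = 5.0%.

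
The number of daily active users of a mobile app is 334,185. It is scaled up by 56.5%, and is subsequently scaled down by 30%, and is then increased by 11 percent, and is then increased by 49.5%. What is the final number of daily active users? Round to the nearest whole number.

607,524

After the 56.5% increase: 334,185 × 1.565 = 522999.525.
After the 30% decrease: 522999.525 × 0.7 = 366099.6675.
11% increase: 366099.6675 × 1.11 = 406370.630925.
Apply the 49.5% increase: 406370.630925 × 1.495 = 607524.093232875 ≈ 607,524.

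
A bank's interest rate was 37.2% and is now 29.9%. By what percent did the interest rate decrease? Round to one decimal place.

19.6%

The change is 29.9 − 37.2 = -7.3 percentage points.
Relative to the original 37.2%, that is -7.3 ÷ 37.2 ≈ -19.6%.
So the interest rate fell by 19.6%.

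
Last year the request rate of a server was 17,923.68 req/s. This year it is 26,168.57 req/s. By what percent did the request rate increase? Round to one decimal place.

46.0%

Change: 26,168.57 − 17,923.68 = 8,244.89.
Relative to the original: 8,244.89 ÷ 17,923.68 ≈ 46.0%.
So the request rate increased by 46.0%.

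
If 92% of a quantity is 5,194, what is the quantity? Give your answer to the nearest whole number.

5,194 ÷ 0.92 ≈ 5,646.

5,646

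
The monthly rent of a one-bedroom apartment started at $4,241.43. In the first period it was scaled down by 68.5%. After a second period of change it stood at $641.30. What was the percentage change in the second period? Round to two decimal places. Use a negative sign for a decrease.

After the first period: $4,241.43 × 0.315 = $1336.05045.
Second-period multiplier: $641.30 ÷ $1336.05045 ≈ 0.479997.
That is a change of -52.00%.

-52.00%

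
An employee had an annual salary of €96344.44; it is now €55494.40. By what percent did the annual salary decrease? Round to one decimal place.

42.4%

Change: €55494.40 − €96344.44 = -€40850.04.
Relative to the original: -€40850.04 ÷ €96344.44 ≈ -42.4%.
So the annual salary decreased by 42.4%.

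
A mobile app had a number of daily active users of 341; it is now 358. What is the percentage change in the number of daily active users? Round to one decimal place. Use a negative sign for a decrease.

Change: 358 − 341 = 17.
Relative to the original: 17 ÷ 341 ≈ 5.0%.

5.0%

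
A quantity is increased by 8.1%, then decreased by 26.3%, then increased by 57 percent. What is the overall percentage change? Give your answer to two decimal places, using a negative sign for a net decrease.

25.08%

An 8.1% increase multiplies by 1.081.
Then a 26.3% decrease: 1.081 × 0.737 = 0.796697.
Then a 57% increase: 0.796697 × 1.57 = 1.25081429.
Overall factor 1.25081429, i.e. 25.08%.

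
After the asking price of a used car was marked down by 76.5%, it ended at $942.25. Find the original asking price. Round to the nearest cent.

The overall multiplier applied was 0.235.
So the original asking price was $942.25 ÷ 0.235 ≈ $4,009.57.

$4,009.57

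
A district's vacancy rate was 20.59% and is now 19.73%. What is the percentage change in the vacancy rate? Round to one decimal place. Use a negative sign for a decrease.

-4.2%

The change is 19.73 − 20.59 = -0.86 percentage points.
Relative to the original 20.59%, that is -0.86 ÷ 20.59 ≈ -4.2%.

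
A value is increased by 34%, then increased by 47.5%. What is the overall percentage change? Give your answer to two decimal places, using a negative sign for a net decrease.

A 34% increase multiplies by 1.34.
Then a 47.5% increase: 1.34 × 1.475 = 1.9765.
Overall factor 1.9765, i.e. 97.65%.

97.65%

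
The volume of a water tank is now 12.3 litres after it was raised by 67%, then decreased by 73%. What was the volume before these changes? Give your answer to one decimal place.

27.3 litres

The overall multiplier applied was 1.67 × 0.27 = 0.4509.
So the original volume was 12.3 ÷ 0.4509 ≈ 27.3 litres.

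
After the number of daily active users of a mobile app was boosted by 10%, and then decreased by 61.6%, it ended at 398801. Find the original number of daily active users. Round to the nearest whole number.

The overall multiplier applied was 1.1 × 0.384 = 0.4224.
So the original number of daily active users was 398801 ÷ 0.4224 ≈ 944131.

944131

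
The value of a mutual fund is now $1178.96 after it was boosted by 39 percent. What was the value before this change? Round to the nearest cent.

The overall multiplier applied was 1.39.
So the original value was $1178.96 ÷ 1.39 ≈ $848.17.

$848.17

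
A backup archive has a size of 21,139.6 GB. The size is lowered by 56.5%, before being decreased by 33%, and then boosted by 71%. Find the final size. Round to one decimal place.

10,535.5 GB

Each change multiplies by a factor: 0.435 × 0.67 × 1.71 = 0.4983795.
21,139.6 × 0.4983795 = 10535.5432782 ≈ 10,535.5.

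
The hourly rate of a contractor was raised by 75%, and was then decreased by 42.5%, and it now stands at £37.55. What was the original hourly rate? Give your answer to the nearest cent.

The overall multiplier applied was 1.75 × 0.575 = 1.00625.
So the original hourly rate was £37.55 ÷ 1.00625 ≈ £37.32.

£37.32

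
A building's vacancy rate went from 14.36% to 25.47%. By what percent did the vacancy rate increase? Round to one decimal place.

77.4%

The change is 25.47 − 14.36 = 11.11 percentage points.
Relative to the original 14.36%, that is 11.11 ÷ 14.36 ≈ 77.4%.
So the vacancy rate rose by 77.4%.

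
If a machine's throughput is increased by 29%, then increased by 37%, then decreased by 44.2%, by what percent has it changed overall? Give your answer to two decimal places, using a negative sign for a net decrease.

-1.38%

A 29% increase multiplies by 1.29.
Then a 37% increase: 1.29 × 1.37 = 1.7673.
Then a 44.2% decrease: 1.7673 × 0.558 = 0.9861534.
Overall factor 0.9861534, i.e. -1.38%.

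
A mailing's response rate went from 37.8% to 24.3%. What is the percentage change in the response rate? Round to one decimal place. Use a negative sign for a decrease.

-35.7%

The change is 24.3 − 37.8 = -13.5 percentage points.
Relative to the original 37.8%, that is -13.5 ÷ 37.8 ≈ -35.7%.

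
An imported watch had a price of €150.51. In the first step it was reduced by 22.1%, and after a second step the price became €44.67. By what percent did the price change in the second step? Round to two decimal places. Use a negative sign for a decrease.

-61.90%

After the first step: €150.51 × 0.779 = €117.24729.
Second-step multiplier: €44.67 ÷ €117.24729 ≈ 0.38099.
That is a change of -61.90%.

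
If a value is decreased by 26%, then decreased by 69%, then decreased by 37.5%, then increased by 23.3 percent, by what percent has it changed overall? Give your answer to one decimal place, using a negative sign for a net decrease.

-82.3%

A 26% decrease multiplies by 0.74.
Then a 69% decrease: 0.74 × 0.31 = 0.2294.
Then a 37.5% decrease: 0.2294 × 0.625 = 0.143375.
Then a 23.3% increase: 0.143375 × 1.233 = 0.176781375.
Overall factor 0.176781375, i.e. -82.3%.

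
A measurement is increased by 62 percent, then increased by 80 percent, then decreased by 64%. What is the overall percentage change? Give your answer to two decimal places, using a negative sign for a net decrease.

4.98%

A 62% increase multiplies by 1.62.
Then an 80% increase: 1.62 × 1.8 = 2.916.
Then a 64% decrease: 2.916 × 0.36 = 1.04976.
Overall factor 1.04976, i.e. 4.98%.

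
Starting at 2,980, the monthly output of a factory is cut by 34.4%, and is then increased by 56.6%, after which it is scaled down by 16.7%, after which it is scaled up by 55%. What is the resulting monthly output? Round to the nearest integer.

Apply the 34.4% decrease: 2,980 × 0.656 = 1954.88.
56.6% increase: 1954.88 × 1.566 = 3061.34208.
After the 16.7% decrease: 3061.34208 × 0.833 = 2550.09795264.
55% increase: 2550.09795264 × 1.55 = 3952.651826592 ≈ 3,953.

3,953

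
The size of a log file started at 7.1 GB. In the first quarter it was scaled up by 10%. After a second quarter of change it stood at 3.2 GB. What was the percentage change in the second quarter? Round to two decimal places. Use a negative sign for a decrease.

-59.03%

After the first quarter: 7.1 × 1.1 = 7.81.
Second-quarter multiplier: 3.2 ÷ 7.81 ≈ 0.409731.
That is a change of -59.03%.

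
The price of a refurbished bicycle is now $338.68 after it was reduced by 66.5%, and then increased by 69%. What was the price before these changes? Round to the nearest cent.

Undoing the 69% increase: $338.68 ÷ 1.69 ≈ $200.402367.
Undoing the 66.5% decrease: $200.402367 ÷ 0.335 ≈ $598.22.

$598.22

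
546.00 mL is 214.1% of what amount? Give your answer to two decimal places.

546.00 mL ÷ 2.141 ≈ 255.02 mL.

255.02 mL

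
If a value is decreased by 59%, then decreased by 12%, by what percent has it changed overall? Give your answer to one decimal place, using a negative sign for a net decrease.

-63.9%

The combined multiplier is 0.41 × 0.88 = 0.3608.
That corresponds to a decrease of 63.9%.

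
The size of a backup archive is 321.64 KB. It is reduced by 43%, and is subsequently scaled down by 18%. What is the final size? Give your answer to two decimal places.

150.33 KB

43% decrease: 321.64 × 0.57 = 183.3348.
18% decrease: 183.3348 × 0.82 = 150.334536 ≈ 150.33.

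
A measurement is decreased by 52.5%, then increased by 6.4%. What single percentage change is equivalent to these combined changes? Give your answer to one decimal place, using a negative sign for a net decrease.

-49.5%

The combined multiplier is 0.475 × 1.064 = 0.5054.
That corresponds to a decrease of 49.5%.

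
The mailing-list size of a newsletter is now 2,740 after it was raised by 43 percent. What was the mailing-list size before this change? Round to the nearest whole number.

1,916

The overall multiplier applied was 1.43.
So the original mailing-list size was 2,740 ÷ 1.43 ≈ 1,916.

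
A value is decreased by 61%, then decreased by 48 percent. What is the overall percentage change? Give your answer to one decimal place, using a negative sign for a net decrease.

A 61% decrease multiplies by 0.39.
Then a 48% decrease: 0.39 × 0.52 = 0.2028.
Overall factor 0.2028, i.e. -79.7%.

-79.7%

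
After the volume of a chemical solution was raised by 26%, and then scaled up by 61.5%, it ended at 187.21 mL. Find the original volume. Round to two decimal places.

92.00 mL

The overall multiplier applied was 1.26 × 1.615 = 2.0349.
So the original volume was 187.21 ÷ 2.0349 ≈ 92.00 mL.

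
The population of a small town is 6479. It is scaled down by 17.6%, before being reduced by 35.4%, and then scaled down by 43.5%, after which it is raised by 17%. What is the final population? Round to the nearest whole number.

Each change multiplies by a factor: 0.824 × 0.646 × 0.565 × 1.17 = 0.3518795592.
6479 × 0.3518795592 = 2279.8276640568 ≈ 2280.

2280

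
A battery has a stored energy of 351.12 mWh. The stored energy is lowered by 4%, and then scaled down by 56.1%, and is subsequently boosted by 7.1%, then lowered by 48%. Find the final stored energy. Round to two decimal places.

82.41 mWh

Apply the 4% decrease: 351.12 × 0.96 = 337.0752.
56.1% decrease: 337.0752 × 0.439 = 147.9760128.
7.1% increase: 147.9760128 × 1.071 = 158.4823097088.
After the 48% decrease: 158.4823097088 × 0.52 = 82.410801048576 ≈ 82.41.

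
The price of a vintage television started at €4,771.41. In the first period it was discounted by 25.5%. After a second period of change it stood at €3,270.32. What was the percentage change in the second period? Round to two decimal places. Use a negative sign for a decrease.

-8.00%

After the first period: €4,771.41 × 0.745 = €3554.70045.
Second-period multiplier: €3,270.32 ÷ €3554.70045 ≈ 0.919999.
That is a change of -8.00%.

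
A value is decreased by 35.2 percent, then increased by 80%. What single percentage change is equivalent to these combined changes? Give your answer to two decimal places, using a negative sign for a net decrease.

A 35.2% decrease multiplies by 0.648.
Then an 80% increase: 0.648 × 1.8 = 1.1664.
Overall factor 1.1664, i.e. 16.64%.

16.64%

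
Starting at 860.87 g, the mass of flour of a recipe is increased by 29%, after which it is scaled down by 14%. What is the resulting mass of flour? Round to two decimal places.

955.05 g

Apply the 29% increase: 860.87 × 1.29 = 1110.5223.
After the 14% decrease: 1110.5223 × 0.86 = 955.049178 ≈ 955.05.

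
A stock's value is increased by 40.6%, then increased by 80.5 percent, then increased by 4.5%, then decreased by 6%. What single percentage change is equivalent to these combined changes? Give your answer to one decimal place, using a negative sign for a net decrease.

149.3%

The combined multiplier is 1.406 × 1.805 × 1.045 × 0.94 = 2.492910409.
That corresponds to an increase of 149.3%.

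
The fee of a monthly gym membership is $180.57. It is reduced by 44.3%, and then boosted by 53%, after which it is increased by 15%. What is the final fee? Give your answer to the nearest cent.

44.3% decrease: $180.57 × 0.557 = $100.57749.
Apply the 53% increase: $100.57749 × 1.53 = $153.8835597.
Apply the 15% increase: $153.8835597 × 1.15 = $176.966093655 ≈ $176.97.

$176.97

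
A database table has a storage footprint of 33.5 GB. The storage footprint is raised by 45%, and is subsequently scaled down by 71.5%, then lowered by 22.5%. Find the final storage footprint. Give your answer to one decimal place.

After the 45% increase: 33.5 × 1.45 = 48.575.
After the 71.5% decrease: 48.575 × 0.285 = 13.843875.
Apply the 22.5% decrease: 13.843875 × 0.775 = 10.729003125 ≈ 10.7.

10.7 GB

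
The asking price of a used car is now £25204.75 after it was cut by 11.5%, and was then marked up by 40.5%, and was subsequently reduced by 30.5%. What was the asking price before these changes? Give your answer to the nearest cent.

£29166.08

The overall multiplier applied was 0.885 × 1.405 × 0.695 = 0.864180375.
So the original asking price was £25204.75 ÷ 0.864180375 ≈ £29166.08.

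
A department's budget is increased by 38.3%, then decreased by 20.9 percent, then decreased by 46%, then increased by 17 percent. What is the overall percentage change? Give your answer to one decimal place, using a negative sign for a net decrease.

The combined multiplier is 1.383 × 0.791 × 0.54 × 1.17 = 0.6911595054.
That corresponds to a decrease of 30.9%.

-30.9%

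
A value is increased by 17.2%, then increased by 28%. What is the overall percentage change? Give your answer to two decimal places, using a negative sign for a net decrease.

The combined multiplier is 1.172 × 1.28 = 1.50016.
That corresponds to an increase of 50.02%.

50.02%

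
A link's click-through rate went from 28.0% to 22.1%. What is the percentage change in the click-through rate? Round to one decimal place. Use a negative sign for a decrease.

-21.1%

The change is 22.1 − 28.0 = -5.9 percentage points.
Relative to the original 28.0%, that is -5.9 ÷ 28.0 ≈ -21.1%.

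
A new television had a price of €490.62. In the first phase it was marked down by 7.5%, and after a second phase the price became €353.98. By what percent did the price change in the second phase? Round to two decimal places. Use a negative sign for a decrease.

-22.00%

After the first phase: €490.62 × 0.925 = €453.8235.
Second-phase multiplier: €353.98 ÷ €453.8235 ≈ 0.779995.
That is a change of -22.00%.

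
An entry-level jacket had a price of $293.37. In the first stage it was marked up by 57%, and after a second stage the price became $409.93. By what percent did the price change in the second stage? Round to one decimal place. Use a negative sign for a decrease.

After the first stage: $293.37 × 1.57 = $460.5909.
Second-stage multiplier: $409.93 ÷ $460.5909 ≈ 0.89001.
That is a change of -11.0%.

-11.0%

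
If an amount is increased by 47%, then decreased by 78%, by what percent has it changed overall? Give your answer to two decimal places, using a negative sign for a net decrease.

The combined multiplier is 1.47 × 0.22 = 0.3234.
That corresponds to a decrease of 67.66%.

-67.66%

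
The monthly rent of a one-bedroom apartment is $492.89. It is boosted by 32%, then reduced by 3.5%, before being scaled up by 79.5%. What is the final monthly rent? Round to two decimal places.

Apply the 32% increase: $492.89 × 1.32 = $650.6148.
Apply the 3.5% decrease: $650.6148 × 0.965 = $627.843282.
Apply the 79.5% increase: $627.843282 × 1.795 = $1126.97869119 ≈ $1126.98.

$1126.98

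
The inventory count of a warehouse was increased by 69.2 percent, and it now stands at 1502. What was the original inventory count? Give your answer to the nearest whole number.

888

The overall multiplier applied was 1.692.
So the original inventory count was 1502 ÷ 1.692 ≈ 888.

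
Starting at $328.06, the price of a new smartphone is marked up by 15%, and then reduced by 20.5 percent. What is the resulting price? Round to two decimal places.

$299.93

15% increase: $328.06 × 1.15 = $377.269.
20.5% decrease: $377.269 × 0.795 = $299.928855 ≈ $299.93.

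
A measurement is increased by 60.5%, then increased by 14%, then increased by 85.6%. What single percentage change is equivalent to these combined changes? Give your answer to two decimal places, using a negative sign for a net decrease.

239.59%

A 60.5% increase multiplies by 1.605.
Then a 14% increase: 1.605 × 1.14 = 1.8297.
Then an 85.6% increase: 1.8297 × 1.856 = 3.3959232.
Overall factor 3.3959232, i.e. 239.59%.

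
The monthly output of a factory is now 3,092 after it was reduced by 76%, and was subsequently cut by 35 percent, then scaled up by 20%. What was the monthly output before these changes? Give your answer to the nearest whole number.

16,517

Undoing the 20% increase: 3,092 ÷ 1.2 ≈ 2576.666667.
Undoing the 35% decrease: 2576.666667 ÷ 0.65 ≈ 3964.102565.
Undoing the 76% decrease: 3964.102565 ÷ 0.24 ≈ 16,517.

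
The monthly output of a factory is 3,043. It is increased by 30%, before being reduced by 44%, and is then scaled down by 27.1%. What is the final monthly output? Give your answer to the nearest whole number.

1,615

30% increase: 3,043 × 1.3 = 3955.9.
After the 44% decrease: 3955.9 × 0.56 = 2215.304.
After the 27.1% decrease: 2215.304 × 0.729 = 1614.956616 ≈ 1,615.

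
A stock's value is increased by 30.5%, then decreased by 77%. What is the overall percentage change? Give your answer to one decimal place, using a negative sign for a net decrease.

-70.0%

A 30.5% increase multiplies by 1.305.
Then a 77% decrease: 1.305 × 0.23 = 0.30015.
Overall factor 0.30015, i.e. -70.0%.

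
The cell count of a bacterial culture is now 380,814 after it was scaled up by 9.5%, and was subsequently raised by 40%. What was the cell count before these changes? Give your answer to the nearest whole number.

The overall multiplier applied was 1.095 × 1.4 = 1.533.
So the original cell count was 380,814 ÷ 1.533 ≈ 248,411.

248,411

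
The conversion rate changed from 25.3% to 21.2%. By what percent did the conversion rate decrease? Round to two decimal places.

The change is 21.2 − 25.3 = -4.1 percentage points.
Relative to the original 25.3%, that is -4.1 ÷ 25.3 ≈ -16.21%.
So the conversion rate fell by 16.21%.

16.21%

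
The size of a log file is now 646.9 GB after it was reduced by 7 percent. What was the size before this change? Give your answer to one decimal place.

695.6 GB

The overall multiplier applied was 0.93.
So the original size was 646.9 ÷ 0.93 ≈ 695.6 GB.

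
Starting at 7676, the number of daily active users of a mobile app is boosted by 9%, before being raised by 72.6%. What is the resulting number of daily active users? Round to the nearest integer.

14441

9% increase: 7676 × 1.09 = 8366.84.
After the 72.6% increase: 8366.84 × 1.726 = 14441.16584 ≈ 14441.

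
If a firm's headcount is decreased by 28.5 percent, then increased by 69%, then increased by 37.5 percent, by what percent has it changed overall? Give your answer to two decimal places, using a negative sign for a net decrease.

A 28.5% decrease multiplies by 0.715.
Then a 69% increase: 0.715 × 1.69 = 1.20835.
Then a 37.5% increase: 1.20835 × 1.375 = 1.66148125.
Overall factor 1.66148125, i.e. 66.15%.

66.15%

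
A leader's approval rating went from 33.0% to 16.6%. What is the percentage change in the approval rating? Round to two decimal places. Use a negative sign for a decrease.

-49.70%

The change is 16.6 − 33.0 = -16.4 percentage points.
Relative to the original 33.0%, that is -16.4 ÷ 33.0 ≈ -49.70%.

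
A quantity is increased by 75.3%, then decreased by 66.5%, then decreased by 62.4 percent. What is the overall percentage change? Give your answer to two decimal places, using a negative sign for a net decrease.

-77.92%

A 75.3% increase multiplies by 1.753.
Then a 66.5% decrease: 1.753 × 0.335 = 0.587255.
Then a 62.4% decrease: 0.587255 × 0.376 = 0.22080788.
Overall factor 0.22080788, i.e. -77.92%.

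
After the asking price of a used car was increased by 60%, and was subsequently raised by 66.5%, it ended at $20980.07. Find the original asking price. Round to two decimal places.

$7875.40

Undoing the 66.5% increase: $20980.07 ÷ 1.665 ≈ $12600.642643.
Undoing the 60% increase: $12600.642643 ÷ 1.6 ≈ $7875.40.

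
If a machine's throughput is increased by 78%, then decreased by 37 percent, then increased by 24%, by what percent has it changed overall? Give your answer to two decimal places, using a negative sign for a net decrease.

The combined multiplier is 1.78 × 0.63 × 1.24 = 1.390536.
That corresponds to an increase of 39.05%.

39.05%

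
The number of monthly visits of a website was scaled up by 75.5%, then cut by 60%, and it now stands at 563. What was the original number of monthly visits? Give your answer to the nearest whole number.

Undoing the 60% decrease: 563 ÷ 0.4 = 1407.5.
Undoing the 75.5% increase: 1407.5 ÷ 1.755 ≈ 802.

802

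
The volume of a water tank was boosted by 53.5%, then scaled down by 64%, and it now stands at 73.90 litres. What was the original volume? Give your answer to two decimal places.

133.73 litres

Undoing the 64% decrease: 73.90 ÷ 0.36 ≈ 205.277778.
Undoing the 53.5% increase: 205.277778 ÷ 1.535 ≈ 133.73 litres.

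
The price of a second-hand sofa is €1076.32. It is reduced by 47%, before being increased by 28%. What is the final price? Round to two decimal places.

€730.18

Apply the 47% decrease: €1076.32 × 0.53 = €570.4496.
After the 28% increase: €570.4496 × 1.28 = €730.175488 ≈ €730.18.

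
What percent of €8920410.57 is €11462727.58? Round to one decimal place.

128.5%

€11462727.58 ÷ €8920410.57 ≈ 128.5%.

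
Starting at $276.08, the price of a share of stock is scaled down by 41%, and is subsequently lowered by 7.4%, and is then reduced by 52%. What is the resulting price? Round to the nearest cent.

Apply the 41% decrease: $276.08 × 0.59 = $162.8872.
After the 7.4% decrease: $162.8872 × 0.926 = $150.8335472.
52% decrease: $150.8335472 × 0.48 = $72.400102656 ≈ $72.40.

$72.40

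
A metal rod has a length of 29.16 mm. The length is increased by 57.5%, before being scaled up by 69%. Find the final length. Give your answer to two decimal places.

77.62 mm

After the 57.5% increase: 29.16 × 1.575 = 45.927.
Apply the 69% increase: 45.927 × 1.69 = 77.61663 ≈ 77.62.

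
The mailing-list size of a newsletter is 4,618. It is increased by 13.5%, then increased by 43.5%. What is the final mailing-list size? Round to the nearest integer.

Each change multiplies by a factor: 1.135 × 1.435 = 1.628725.
4,618 × 1.628725 = 7521.45205 ≈ 7,521.

7,521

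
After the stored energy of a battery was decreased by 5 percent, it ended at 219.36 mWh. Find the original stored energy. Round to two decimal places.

230.91 mWh

The overall multiplier applied was 0.95.
So the original stored energy was 219.36 ÷ 0.95 ≈ 230.91 mWh.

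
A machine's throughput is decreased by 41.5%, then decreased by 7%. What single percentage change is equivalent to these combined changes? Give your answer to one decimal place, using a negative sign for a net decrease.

-45.6%

The combined multiplier is 0.585 × 0.93 = 0.54405.
That corresponds to a decrease of 45.6%.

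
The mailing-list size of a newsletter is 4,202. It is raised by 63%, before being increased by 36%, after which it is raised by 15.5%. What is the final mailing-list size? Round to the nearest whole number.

Each change multiplies by a factor: 1.63 × 1.36 × 1.155 = 2.560404.
4,202 × 2.560404 = 10758.817608 ≈ 10,759.

10,759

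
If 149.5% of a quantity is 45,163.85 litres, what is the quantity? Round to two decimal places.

45,163.85 litres ÷ 1.495 ≈ 30,209.93 litres.

30,209.93 litres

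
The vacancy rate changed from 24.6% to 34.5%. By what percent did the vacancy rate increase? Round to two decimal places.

The change is 34.5 − 24.6 = 9.9 percentage points.
Relative to the original 24.6%, that is 9.9 ÷ 24.6 ≈ 40.24%.
So the vacancy rate rose by 40.24%.

40.24%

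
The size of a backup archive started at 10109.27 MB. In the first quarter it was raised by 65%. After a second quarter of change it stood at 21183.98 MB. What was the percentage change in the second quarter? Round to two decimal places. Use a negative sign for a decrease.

27.00%

After the first quarter: 10109.27 × 1.65 = 16680.2955.
Second-quarter multiplier: 21183.98 ÷ 16680.2955 ≈ 1.27.
That is a change of 27.00%.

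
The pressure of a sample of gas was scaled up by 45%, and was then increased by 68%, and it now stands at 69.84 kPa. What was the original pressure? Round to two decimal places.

28.67 kPa

The overall multiplier applied was 1.45 × 1.68 = 2.436.
So the original pressure was 69.84 ÷ 2.436 ≈ 28.67 kPa.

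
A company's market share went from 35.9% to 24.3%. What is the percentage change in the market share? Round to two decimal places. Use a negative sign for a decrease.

The change is 24.3 − 35.9 = -11.6 percentage points.
Relative to the original 35.9%, that is -11.6 ÷ 35.9 ≈ -32.31%.

-32.31%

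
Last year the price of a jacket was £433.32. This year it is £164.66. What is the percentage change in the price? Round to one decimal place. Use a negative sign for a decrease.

-62.0%

Change: £164.66 − £433.32 = -£268.66.
Relative to the original: -£268.66 ÷ £433.32 ≈ -62.0%.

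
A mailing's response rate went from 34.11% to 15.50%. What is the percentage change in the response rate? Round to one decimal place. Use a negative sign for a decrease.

The change is 15.50 − 34.11 = -18.61 percentage points.
Relative to the original 34.11%, that is -18.61 ÷ 34.11 ≈ -54.6%.

-54.6%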